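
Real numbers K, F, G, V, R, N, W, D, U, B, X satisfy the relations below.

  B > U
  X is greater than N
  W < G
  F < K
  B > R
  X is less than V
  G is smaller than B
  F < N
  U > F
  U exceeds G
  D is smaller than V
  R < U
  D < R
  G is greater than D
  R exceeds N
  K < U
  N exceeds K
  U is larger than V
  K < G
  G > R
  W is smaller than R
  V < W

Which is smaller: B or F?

Following the relations from F: F < K < N < X < V < W < R < G < U < B.
So F < B; F is the smaller of the two.

F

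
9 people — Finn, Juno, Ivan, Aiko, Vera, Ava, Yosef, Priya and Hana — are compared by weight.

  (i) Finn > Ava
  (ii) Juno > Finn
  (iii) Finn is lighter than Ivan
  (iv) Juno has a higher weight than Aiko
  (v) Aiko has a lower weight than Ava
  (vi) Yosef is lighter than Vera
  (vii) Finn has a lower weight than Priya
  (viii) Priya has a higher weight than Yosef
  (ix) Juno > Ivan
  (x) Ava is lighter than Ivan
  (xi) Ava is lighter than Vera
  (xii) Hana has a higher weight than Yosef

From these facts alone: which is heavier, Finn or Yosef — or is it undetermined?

undetermined

Following every chain through Yosef: above Yosef we get Hana, Priya, Vera.
Finn is not reached, and no chain runs the other way from Finn to Yosef.
So the given relations leave the order of Yosef and Finn undetermined.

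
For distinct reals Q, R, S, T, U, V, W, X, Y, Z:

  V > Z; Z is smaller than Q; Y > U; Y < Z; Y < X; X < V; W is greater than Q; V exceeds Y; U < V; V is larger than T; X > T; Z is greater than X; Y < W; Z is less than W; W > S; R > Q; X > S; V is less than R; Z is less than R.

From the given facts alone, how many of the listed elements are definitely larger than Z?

4

The elements the relations force above Z are V, Q, W, R — no chain reaches any other.
That is 4.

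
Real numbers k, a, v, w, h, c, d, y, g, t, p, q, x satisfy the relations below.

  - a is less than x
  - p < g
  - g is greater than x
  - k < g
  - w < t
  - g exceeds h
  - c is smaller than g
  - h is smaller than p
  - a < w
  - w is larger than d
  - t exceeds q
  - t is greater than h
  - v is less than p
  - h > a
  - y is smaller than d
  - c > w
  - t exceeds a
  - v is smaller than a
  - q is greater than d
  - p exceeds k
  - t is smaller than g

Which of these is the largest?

v is not greatest since v < a; y is not greatest since y < d; k is not greatest since k < p; d is not greatest since d < w; a is not greatest since a < t; h is not greatest since h < p; w is not greatest since w < c; x is not greatest since x < g; q is not greatest since q < t; t is not greatest since t < g; p is not greatest since p < g; c is not greatest since c < g.
Only g has nothing above it, so g is the largest.

g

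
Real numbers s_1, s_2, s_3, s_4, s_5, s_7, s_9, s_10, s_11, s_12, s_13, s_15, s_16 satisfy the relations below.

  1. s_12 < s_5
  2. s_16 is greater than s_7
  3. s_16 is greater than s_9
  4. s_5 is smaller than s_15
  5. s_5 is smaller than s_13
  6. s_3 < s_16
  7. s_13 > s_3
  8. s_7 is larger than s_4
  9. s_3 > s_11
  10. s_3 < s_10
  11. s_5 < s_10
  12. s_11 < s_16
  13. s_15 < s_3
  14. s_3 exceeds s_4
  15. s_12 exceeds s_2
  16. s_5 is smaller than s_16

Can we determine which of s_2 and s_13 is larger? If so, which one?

s_13

s_2 < s_12 and s_12 < s_5 give s_2 < s_5.
With s_5 < s_15: s_2 < s_12 < s_5 < s_15.
With s_15 < s_3: s_2 < s_12 < s_5 < s_15 < s_3.
Then s_3 < s_13 extends the chain to s_13.
So s_13 is larger.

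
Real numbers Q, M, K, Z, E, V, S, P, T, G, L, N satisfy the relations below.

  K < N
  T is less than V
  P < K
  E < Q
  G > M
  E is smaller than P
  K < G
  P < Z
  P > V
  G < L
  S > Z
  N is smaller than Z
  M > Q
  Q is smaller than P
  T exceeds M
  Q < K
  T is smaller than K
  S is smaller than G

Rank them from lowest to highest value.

E < Q < M < T < V < P < K < N < Z < S < G < L

The consecutive links are each given: E < Q; Q < M; M < T; T < V; V < P; P < K; K < N; N < Z; Z < S; S < G; G < L.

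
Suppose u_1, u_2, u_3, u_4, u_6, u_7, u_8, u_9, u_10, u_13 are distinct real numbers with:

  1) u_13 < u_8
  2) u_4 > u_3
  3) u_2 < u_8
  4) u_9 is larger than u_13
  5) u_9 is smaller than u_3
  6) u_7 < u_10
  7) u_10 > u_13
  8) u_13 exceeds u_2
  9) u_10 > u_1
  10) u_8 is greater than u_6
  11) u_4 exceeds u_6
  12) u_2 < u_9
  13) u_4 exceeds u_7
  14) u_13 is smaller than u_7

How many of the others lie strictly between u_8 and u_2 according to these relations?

Chaining upward from u_2 reaches: u_13, u_9, u_7, u_3, u_10, u_4.
Chaining downward from u_8 reaches: u_13, u_6.
Strictly between u_2 and u_8 are those in both lists: u_13 — 1 element.

1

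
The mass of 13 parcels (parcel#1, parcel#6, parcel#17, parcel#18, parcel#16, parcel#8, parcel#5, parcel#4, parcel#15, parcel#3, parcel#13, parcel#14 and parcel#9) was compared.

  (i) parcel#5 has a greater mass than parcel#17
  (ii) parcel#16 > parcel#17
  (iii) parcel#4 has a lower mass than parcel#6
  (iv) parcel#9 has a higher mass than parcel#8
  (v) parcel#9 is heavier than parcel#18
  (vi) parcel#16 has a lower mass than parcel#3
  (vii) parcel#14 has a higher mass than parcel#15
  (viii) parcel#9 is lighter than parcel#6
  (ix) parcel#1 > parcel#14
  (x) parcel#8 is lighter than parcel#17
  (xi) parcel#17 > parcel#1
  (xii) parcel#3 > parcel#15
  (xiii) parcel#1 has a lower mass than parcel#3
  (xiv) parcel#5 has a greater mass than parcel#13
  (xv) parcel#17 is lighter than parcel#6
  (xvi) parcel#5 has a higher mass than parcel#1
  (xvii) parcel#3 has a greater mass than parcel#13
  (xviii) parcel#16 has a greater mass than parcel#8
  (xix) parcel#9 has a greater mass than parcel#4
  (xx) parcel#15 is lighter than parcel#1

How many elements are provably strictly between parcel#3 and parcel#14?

The relations place parcel#14 below parcel#3. An element lies strictly between them when it is forced above parcel#14 and also forced below parcel#3.
Above parcel#14: {parcel#1, parcel#17, parcel#16, parcel#5, parcel#6}. Below parcel#3: {parcel#15, parcel#8, parcel#1, parcel#17, parcel#13, parcel#16}.
Intersection: {parcel#1, parcel#17, parcel#16} — 3.

3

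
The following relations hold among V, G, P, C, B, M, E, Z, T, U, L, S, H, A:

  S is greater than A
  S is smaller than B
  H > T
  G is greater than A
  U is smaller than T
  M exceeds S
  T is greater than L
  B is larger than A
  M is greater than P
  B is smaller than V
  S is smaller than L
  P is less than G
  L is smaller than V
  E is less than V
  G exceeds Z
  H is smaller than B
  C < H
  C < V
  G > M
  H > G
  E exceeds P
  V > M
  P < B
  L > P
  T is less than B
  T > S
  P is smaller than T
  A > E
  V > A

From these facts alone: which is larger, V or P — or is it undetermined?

P < E and E < A give P < A.
With A < S: P < E < A < S.
With S < M: P < E < A < S < M.
Then M < G extends the chain to G.
Then G < H extends the chain to H.
Then H < B extends the chain to B.
With B < V: P < E < A < S < M < G < H < B < V.
So V is larger.

V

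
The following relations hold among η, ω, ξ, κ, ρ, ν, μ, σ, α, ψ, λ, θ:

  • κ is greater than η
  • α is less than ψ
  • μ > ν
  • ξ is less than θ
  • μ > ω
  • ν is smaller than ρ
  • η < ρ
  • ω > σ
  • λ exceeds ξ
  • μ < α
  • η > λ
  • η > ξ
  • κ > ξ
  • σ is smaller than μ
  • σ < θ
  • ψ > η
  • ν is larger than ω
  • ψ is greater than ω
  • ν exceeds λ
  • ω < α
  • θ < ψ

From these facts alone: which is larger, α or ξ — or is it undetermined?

Link the given pairs in sequence: ξ < λ; λ < ν; ν < μ; μ < α.
Together: ξ < λ < ν < μ < α.
So α is larger.

α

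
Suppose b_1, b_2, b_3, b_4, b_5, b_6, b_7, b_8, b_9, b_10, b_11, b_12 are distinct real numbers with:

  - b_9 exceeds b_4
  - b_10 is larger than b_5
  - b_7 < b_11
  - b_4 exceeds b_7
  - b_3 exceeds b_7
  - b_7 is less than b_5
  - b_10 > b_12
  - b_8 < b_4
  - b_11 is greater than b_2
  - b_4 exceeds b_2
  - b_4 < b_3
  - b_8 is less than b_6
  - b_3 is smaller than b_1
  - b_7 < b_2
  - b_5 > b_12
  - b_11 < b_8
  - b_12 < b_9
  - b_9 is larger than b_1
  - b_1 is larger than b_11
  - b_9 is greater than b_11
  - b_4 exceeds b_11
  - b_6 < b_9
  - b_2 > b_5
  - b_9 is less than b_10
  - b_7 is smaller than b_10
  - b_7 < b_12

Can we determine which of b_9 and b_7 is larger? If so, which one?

b_9

Link the given pairs in sequence: b_7 < b_12; b_12 < b_5; b_5 < b_2; b_2 < b_11; b_11 < b_8; b_8 < b_4; b_4 < b_3; b_3 < b_1; b_1 < b_9.
Chaining these gives b_7 < b_12 < b_5 < b_2 < b_11 < b_8 < b_4 < b_3 < b_1 < b_9.
So b_9 is larger.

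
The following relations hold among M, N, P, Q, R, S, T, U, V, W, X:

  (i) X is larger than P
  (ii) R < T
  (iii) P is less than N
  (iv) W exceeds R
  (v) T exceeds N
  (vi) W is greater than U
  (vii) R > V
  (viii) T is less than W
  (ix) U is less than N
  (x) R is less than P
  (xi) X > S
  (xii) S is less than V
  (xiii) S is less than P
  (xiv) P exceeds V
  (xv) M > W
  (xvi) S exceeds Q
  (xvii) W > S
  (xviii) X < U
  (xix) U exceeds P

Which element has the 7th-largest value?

Chaining the given pairs: Q < S < V < R < P < X < U < N < T < W < M.
The 7th largest is P.

P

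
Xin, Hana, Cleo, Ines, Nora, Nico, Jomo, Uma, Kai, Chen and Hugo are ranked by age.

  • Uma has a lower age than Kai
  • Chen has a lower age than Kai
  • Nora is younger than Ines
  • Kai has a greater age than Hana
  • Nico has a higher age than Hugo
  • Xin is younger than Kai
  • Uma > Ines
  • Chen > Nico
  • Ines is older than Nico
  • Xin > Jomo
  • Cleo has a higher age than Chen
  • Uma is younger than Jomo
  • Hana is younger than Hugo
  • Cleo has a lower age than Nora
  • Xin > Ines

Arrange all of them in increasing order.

Hana < Hugo < Nico < Chen < Cleo < Nora < Ines < Uma < Jomo < Xin < Kai

Each adjacent pair is fixed by a given relation: Hana < Hugo; Hugo < Nico; Nico < Chen; Chen < Cleo; Cleo < Nora; Nora < Ines; Ines < Uma; Uma < Jomo; Jomo < Xin; Xin < Kai. Chaining them end to end gives the full order.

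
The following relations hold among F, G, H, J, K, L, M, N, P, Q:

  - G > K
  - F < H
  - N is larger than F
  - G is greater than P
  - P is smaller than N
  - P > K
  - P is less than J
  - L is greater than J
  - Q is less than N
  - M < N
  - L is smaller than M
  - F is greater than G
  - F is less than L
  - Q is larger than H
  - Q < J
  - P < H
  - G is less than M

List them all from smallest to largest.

K < P < G < F < H < Q < J < L < M < N

Each adjacent pair is fixed by a given relation: K < P; P < G; G < F; F < H; H < Q; Q < J; J < L; L < M; M < N. Chaining them end to end gives the full order.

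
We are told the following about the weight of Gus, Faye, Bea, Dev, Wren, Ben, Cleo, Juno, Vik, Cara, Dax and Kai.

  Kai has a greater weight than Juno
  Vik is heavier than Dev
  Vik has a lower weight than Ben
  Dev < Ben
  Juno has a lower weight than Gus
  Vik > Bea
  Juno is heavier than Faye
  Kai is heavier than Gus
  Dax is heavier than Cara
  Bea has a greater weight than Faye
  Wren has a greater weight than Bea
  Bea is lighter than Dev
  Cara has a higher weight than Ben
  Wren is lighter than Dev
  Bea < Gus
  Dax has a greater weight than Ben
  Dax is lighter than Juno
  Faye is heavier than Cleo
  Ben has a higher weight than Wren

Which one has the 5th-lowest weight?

Dev

Chaining the given pairs: Cleo < Faye < Bea < Wren < Dev < Vik < Ben < Cara < Dax < Juno < Gus < Kai.
The 5th smallest is Dev.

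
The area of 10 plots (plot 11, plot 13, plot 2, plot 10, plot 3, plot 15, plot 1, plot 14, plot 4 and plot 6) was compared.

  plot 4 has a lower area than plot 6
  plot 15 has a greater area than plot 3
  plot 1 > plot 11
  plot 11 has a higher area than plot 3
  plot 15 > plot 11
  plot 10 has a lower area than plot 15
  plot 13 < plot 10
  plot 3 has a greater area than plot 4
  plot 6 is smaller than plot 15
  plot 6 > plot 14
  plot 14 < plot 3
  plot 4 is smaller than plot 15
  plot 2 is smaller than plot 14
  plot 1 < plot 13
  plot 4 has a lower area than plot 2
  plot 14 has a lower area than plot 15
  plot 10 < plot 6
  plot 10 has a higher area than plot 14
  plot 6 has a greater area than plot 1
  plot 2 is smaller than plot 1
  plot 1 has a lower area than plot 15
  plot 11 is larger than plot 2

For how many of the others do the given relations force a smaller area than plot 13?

The elements the relations force below plot 13 are plot 4, plot 2, plot 14, plot 3, plot 11, plot 1 — no chain reaches any other.
That is 6.

6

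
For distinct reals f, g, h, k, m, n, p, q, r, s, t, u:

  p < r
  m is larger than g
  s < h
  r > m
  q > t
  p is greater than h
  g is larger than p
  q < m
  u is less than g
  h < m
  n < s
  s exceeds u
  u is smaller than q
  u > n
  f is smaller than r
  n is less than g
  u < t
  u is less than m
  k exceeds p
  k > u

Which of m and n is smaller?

n

Link the given pairs in sequence: n < u; u < s; s < h; h < p; p < g; g < m.
Chaining these gives n < u < s < h < p < g < m.
So n < m; n is the smaller of the two.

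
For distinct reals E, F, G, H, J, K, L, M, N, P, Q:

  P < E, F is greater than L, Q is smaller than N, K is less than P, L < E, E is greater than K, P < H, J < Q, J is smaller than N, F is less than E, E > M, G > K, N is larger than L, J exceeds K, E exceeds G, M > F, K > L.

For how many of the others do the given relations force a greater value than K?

7

Directly above K: J, P, G, E.
One step further: Q, N, H (7 so far).
No other element is forced above K by the given relations, so the count is 7.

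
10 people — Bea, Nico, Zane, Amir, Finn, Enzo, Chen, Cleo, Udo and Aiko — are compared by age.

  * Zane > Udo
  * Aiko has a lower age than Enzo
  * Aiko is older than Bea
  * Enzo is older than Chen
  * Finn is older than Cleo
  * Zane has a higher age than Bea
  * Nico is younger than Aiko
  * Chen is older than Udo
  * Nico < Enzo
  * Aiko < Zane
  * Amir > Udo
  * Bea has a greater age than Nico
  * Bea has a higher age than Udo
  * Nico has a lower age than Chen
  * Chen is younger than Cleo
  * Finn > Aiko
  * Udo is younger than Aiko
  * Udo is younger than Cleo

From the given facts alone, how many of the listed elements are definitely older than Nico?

The elements the relations force above Nico are Bea, Chen, Cleo, Aiko, Zane, Finn, Enzo — no chain reaches any other.
That is 7.

7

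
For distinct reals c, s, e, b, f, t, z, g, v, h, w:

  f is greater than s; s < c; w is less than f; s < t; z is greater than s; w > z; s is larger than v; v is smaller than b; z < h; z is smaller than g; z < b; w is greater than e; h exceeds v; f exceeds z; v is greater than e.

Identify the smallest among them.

e

Chaining upward from e: directly above it, v, w; then s, b, f, h; then z, t, c; then g.
That covers every other element, and nothing is given below e, so e is the smallest.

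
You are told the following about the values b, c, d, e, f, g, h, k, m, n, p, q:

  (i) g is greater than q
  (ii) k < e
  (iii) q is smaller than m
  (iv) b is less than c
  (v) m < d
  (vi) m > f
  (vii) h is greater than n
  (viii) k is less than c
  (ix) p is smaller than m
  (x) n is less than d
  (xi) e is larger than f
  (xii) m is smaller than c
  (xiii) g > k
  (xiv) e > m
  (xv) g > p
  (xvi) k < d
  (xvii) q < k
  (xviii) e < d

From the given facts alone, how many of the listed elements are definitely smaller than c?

6

The elements the relations force below c are p, f, q, k, m, b — no chain reaches any other.
That is 6.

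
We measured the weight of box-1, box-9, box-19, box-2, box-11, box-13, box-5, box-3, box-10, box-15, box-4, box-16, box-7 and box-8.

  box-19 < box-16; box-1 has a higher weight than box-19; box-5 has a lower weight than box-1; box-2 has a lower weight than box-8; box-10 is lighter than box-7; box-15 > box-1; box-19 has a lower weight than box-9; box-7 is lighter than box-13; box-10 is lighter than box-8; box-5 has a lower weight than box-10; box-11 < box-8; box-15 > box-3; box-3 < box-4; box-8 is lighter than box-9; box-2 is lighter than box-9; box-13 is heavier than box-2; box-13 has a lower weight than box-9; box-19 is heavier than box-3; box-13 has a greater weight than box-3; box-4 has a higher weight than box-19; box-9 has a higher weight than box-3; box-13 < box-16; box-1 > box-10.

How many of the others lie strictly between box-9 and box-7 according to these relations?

Chaining upward from box-7 reaches: box-13, box-16.
Chaining downward from box-9 reaches: box-2, box-3, box-5, box-10, box-13, box-11, box-19, box-8.
Strictly between box-7 and box-9 are those in both lists: box-13 — 1 element.

1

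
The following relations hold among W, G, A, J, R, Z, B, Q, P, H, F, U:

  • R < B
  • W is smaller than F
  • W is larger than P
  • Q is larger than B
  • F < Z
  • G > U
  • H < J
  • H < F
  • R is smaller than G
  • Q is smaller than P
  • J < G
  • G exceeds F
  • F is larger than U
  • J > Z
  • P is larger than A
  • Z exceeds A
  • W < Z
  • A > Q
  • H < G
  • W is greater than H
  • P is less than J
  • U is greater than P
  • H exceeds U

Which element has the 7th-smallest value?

Chaining the given pairs: R < B < Q < A < P < U < H < W < F < Z < J < G.
The 7th smallest is H.

H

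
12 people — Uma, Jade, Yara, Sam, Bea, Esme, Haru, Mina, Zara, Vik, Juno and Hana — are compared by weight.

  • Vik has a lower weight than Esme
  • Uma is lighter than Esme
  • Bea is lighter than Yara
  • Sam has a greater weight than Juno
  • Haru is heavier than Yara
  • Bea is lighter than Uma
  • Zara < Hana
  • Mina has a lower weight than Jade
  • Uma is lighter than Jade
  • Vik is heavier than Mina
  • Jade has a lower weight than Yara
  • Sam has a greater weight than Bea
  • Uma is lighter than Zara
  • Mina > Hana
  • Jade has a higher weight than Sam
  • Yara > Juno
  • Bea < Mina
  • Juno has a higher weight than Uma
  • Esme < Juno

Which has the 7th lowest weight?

Esme

Piecing the relations together gives one ordering: Bea < Uma < Zara < Hana < Mina < Vik < Esme < Juno < Sam < Jade < Yara < Haru.
The 7th smallest is Esme.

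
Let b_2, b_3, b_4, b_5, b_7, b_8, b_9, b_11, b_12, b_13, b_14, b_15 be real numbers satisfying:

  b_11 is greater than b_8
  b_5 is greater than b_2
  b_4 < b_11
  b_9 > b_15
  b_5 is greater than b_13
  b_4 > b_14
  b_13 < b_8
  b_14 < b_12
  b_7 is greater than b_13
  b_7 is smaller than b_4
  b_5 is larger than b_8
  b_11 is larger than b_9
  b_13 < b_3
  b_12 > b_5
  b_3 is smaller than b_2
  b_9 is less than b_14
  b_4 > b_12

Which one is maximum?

b_11

b_13 is not greatest since b_13 < b_7; b_15 is not greatest since b_15 < b_9; b_3 is not greatest since b_3 < b_2; b_2 is not greatest since b_2 < b_5; b_9 is not greatest since b_9 < b_14; b_14 is not greatest since b_14 < b_4; b_8 is not greatest since b_8 < b_11; b_7 is not greatest since b_7 < b_4; b_5 is not greatest since b_5 < b_12; b_12 is not greatest since b_12 < b_4; b_4 is not greatest since b_4 < b_11.
Only b_11 has nothing above it, so b_11 is the maximum.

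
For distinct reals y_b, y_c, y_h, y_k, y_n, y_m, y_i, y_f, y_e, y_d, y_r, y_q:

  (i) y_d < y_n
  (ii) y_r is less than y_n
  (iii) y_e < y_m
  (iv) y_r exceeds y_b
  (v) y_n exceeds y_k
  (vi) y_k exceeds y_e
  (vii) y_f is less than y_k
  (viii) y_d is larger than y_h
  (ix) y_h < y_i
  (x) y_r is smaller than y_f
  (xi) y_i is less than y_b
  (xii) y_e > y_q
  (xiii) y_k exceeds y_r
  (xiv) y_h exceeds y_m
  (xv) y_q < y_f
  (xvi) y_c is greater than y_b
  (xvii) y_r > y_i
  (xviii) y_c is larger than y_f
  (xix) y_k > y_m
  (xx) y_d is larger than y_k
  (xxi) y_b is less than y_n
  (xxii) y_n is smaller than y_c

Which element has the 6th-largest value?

The consecutive relations fix a unique order: y_q < y_e < y_m < y_h < y_i < y_b < y_r < y_f < y_k < y_d < y_n < y_c.
The 6th largest is y_r.

y_r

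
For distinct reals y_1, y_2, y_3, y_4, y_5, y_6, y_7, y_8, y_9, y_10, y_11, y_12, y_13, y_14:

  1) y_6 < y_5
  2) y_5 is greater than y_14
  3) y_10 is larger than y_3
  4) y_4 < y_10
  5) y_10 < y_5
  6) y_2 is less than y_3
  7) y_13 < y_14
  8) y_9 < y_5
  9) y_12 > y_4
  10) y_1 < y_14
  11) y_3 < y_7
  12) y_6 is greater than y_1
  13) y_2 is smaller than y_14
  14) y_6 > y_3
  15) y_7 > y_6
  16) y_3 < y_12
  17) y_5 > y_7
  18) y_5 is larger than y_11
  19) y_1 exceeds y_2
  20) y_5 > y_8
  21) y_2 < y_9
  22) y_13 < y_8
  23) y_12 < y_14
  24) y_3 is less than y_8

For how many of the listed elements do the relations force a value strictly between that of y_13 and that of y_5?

Chaining upward from y_13 reaches: y_14, y_8.
Chaining downward from y_5 reaches: y_4, y_2, y_1, y_3, y_9, y_6, y_12, y_11, y_14, y_10, y_7, y_8.
Strictly between y_13 and y_5 are those in both lists: y_14, y_8 — 2 elements.

2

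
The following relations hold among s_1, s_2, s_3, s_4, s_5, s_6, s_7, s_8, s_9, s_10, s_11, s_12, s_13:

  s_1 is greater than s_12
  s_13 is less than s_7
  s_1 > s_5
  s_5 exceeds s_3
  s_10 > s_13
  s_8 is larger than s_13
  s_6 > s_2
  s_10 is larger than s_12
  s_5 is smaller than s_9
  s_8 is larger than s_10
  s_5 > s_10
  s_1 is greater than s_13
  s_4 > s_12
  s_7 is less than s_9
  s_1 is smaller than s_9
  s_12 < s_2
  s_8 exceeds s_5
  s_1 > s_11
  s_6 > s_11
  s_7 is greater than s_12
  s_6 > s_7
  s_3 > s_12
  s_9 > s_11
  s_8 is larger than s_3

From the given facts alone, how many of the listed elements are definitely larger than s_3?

The elements the relations force above s_3 are s_5, s_1, s_8, s_9 — no chain reaches any other.
That is 4.

4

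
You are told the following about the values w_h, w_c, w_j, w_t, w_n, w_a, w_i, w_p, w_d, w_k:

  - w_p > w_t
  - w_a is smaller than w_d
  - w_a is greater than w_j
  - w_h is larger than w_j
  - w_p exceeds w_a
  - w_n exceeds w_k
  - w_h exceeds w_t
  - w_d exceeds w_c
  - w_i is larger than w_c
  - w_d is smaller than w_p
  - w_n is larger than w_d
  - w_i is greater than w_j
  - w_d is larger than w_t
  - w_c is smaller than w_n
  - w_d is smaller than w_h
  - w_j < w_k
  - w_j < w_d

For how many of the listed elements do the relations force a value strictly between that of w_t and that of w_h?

Chaining upward from w_t reaches: w_d, w_n, w_p.
Chaining downward from w_h reaches: w_j, w_c, w_a, w_d.
Strictly between w_t and w_h are those in both lists: w_d — 1 element.

1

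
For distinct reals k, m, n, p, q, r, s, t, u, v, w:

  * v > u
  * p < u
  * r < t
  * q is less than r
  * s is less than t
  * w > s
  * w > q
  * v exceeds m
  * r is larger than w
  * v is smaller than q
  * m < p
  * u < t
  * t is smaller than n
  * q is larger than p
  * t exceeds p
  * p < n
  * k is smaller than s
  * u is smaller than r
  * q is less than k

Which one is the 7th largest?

q

The consecutive relations fix a unique order: m < p < u < v < q < k < s < w < r < t < n.
Counting 7 from the largest end gives q.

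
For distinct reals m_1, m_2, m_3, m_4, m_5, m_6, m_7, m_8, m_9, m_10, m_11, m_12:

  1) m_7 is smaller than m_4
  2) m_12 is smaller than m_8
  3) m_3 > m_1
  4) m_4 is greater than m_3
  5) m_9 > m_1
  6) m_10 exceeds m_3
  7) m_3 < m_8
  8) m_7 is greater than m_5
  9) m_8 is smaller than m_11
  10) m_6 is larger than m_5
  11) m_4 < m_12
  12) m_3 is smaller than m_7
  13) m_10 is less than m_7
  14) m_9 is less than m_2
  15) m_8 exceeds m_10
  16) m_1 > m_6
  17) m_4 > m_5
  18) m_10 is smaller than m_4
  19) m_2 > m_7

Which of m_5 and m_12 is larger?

m_12

m_5 < m_6 and m_6 < m_1 give m_5 < m_1.
Then m_1 < m_3 extends the chain to m_3.
With m_3 < m_10: m_5 < m_6 < m_1 < m_3 < m_10.
With m_10 < m_7: m_5 < m_6 < m_1 < m_3 < m_10 < m_7.
With m_7 < m_4: m_5 < m_6 < m_1 < m_3 < m_10 < m_7 < m_4.
With m_4 < m_12: m_5 < m_6 < m_1 < m_3 < m_10 < m_7 < m_4 < m_12.
So m_5 < m_12; m_12 is the larger of the two.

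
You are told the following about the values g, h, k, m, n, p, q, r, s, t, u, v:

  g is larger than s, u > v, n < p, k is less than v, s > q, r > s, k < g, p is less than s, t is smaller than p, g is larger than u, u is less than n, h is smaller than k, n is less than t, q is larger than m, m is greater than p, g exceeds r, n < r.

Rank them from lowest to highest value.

Each adjacent pair is fixed by a given relation: h < k; k < v; v < u; u < n; n < t; t < p; p < m; m < q; q < s; s < r; r < g. Chaining them end to end gives the full order.

h < k < v < u < n < t < p < m < q < s < r < g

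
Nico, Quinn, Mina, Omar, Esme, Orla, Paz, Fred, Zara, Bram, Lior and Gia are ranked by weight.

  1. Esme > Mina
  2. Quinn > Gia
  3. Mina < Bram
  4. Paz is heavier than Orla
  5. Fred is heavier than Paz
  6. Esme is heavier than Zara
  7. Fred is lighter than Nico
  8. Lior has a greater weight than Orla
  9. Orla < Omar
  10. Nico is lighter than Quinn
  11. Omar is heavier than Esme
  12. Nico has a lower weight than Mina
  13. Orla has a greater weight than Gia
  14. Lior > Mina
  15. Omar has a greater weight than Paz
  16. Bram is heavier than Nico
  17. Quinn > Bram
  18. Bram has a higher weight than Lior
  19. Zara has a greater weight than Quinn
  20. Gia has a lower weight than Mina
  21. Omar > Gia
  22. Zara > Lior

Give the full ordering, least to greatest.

Nothing is placed below Gia, so it is least; from there Gia < Orla; Orla < Paz; Paz < Fred; Fred < Nico; Nico < Mina; Mina < Lior; Lior < Bram; Bram < Quinn; Quinn < Zara; Zara < Esme; Esme < Omar, each given directly.

Gia < Orla < Paz < Fred < Nico < Mina < Lior < Bram < Quinn < Zara < Esme < Omar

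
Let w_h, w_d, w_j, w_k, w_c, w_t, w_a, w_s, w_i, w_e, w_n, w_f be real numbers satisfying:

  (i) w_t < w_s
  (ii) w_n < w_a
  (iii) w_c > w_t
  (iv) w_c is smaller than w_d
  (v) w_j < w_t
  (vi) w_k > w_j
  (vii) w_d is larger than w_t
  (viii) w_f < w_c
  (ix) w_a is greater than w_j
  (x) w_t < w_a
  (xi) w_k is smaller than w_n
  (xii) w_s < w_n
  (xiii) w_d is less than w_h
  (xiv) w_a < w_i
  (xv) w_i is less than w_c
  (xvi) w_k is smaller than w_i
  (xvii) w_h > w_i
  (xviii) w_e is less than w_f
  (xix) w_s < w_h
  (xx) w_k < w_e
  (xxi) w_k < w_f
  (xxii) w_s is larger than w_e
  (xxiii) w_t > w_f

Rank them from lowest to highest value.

Each adjacent pair is fixed by a given relation: w_j < w_k; w_k < w_e; w_e < w_f; w_f < w_t; w_t < w_s; w_s < w_n; w_n < w_a; w_a < w_i; w_i < w_c; w_c < w_d; w_d < w_h. Chaining them end to end gives the full order.

w_j < w_k < w_e < w_f < w_t < w_s < w_n < w_a < w_i < w_c < w_d < w_h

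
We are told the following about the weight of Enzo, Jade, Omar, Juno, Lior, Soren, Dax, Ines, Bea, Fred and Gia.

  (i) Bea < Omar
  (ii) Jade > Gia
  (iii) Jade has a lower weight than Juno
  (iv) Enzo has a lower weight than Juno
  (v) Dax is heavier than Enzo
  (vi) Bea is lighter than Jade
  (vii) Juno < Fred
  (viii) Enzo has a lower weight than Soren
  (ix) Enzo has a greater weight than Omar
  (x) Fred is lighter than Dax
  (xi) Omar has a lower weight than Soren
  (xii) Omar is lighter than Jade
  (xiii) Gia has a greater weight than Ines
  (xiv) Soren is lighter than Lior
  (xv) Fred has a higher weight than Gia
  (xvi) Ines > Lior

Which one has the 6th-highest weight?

Chaining the given pairs: Bea < Omar < Enzo < Soren < Lior < Ines < Gia < Jade < Juno < Fred < Dax.
The 6th largest is Ines.

Ines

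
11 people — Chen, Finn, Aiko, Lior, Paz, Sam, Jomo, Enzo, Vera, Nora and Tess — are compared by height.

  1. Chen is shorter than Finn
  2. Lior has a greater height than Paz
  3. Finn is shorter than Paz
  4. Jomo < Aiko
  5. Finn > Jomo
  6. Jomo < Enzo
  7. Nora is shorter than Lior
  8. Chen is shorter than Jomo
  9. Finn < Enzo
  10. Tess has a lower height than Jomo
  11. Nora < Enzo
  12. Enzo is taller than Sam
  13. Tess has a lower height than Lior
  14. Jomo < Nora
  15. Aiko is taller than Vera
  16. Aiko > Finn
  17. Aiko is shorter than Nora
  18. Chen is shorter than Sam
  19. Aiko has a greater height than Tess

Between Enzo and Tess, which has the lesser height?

Tess

Chaining the given relations: Tess < Jomo < Finn < Aiko < Nora < Enzo.
So Tess < Enzo; Tess is the shorter of the two.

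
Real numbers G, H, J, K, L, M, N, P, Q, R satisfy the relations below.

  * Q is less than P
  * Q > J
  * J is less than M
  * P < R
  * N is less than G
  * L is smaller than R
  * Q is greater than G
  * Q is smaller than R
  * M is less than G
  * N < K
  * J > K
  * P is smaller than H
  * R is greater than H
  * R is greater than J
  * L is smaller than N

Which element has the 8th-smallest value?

P

Piecing the relations together gives one ordering: L < N < K < J < M < G < Q < P < H < R.
Counting 8 from the smallest end gives P.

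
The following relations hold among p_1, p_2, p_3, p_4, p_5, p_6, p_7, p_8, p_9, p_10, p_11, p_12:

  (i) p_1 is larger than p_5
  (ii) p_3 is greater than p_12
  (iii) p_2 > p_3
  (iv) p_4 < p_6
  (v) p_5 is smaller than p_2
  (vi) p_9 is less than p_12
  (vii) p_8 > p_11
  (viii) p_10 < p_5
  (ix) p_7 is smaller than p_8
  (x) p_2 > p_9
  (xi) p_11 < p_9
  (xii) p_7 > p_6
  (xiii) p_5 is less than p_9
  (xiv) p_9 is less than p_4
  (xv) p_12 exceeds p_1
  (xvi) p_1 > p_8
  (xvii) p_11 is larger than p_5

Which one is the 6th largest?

The consecutive relations fix a unique order: p_10 < p_5 < p_11 < p_9 < p_4 < p_6 < p_7 < p_8 < p_1 < p_12 < p_3 < p_2.
Counting 6 from the largest end gives p_7.

p_7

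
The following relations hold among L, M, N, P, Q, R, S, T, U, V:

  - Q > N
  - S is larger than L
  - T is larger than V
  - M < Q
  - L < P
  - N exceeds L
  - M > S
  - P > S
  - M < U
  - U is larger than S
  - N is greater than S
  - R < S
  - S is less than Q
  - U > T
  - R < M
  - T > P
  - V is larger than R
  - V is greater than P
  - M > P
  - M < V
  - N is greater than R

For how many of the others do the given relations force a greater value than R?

Directly above R: S, N, M, V.
One step further: P, Q, T, U (8 so far).
Nothing else is reachable above R; 8 in all.

8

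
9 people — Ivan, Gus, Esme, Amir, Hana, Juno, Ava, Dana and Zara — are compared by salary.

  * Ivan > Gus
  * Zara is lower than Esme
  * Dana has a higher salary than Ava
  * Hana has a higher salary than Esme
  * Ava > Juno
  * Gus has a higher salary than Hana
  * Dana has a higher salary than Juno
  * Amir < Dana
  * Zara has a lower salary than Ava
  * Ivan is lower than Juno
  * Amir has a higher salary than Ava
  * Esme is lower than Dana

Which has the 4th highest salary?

Chaining the given pairs: Zara < Esme < Hana < Gus < Ivan < Juno < Ava < Amir < Dana.
The 4th largest is Juno.

Juno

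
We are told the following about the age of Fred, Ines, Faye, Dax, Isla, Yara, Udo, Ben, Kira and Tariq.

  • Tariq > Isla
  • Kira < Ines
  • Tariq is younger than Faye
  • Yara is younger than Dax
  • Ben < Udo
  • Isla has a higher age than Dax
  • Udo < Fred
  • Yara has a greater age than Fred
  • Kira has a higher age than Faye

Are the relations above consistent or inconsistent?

The single ordering Ben < Udo < Fred < Yara < Dax < Isla < Tariq < Faye < Kira < Ines satisfies every listed relation, so no contradiction arises.

consistent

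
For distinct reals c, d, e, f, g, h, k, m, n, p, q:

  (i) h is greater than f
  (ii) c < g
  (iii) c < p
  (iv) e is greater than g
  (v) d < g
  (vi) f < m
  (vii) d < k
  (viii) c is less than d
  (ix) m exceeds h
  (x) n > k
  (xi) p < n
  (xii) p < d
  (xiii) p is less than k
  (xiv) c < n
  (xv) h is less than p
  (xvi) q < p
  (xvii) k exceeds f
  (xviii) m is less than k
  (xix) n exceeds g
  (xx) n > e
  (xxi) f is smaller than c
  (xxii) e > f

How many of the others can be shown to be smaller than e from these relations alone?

From e the given relations immediately reach f, g.
From those, c, d — 4 in total.
From those, p — 5 in total.
From those, h, q — 7 in total.
No other element is forced below e by the given relations, so the count is 7.

7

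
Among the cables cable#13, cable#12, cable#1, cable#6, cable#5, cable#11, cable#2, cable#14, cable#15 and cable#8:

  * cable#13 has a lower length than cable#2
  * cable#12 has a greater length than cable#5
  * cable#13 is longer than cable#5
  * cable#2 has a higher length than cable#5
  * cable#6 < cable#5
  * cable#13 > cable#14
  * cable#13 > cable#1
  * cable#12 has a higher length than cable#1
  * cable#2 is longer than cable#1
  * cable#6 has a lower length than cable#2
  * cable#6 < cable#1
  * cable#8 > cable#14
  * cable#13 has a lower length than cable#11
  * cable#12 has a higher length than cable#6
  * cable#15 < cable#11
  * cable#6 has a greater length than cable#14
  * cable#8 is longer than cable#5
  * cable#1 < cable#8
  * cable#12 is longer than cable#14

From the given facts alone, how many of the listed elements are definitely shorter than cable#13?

4

Directly below cable#13: cable#14, cable#1, cable#5.
One step further: cable#6 (4 so far).
No other element is forced below cable#13 by the given relations, so the count is 4.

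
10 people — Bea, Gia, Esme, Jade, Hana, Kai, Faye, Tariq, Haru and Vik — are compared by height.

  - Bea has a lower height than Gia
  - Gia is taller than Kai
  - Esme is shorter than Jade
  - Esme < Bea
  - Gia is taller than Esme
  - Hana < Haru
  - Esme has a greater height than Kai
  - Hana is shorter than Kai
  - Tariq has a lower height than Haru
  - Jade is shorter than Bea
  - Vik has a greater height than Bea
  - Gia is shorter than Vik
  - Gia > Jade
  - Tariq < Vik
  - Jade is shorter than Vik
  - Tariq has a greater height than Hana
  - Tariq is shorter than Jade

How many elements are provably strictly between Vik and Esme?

The relations place Esme below Vik. An element lies strictly between them when it is forced above Esme and also forced below Vik.
Above Esme: {Jade, Bea, Gia}. Below Vik: {Hana, Kai, Tariq, Jade, Bea, Gia}.
Intersection: {Jade, Bea, Gia} — 3.

3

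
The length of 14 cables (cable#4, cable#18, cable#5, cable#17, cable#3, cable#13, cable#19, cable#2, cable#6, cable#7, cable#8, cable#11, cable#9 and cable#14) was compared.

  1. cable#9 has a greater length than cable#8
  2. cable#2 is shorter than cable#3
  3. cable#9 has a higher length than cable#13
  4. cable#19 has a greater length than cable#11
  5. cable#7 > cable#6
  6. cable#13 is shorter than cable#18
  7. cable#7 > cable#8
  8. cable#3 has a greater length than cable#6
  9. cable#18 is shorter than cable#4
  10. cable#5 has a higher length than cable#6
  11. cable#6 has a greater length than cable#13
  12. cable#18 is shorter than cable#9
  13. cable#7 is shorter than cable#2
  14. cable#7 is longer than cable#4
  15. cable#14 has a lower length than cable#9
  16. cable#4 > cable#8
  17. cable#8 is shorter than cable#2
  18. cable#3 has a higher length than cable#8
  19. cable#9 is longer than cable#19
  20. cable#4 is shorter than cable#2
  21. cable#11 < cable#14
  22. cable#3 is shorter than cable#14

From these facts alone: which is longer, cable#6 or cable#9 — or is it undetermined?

cable#9

cable#6 < cable#7 < cable#2 < cable#3 < cable#14 < cable#9, by transitivity through cable#7, cable#2, cable#3, cable#14.
So cable#9 is longer.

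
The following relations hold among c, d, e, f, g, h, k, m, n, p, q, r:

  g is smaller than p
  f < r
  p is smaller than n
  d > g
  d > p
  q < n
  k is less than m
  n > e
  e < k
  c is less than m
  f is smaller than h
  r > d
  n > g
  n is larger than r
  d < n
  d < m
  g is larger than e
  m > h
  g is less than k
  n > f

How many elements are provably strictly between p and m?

1

Chaining upward from p reaches: d, r, n.
Chaining downward from m reaches: e, c, g, f, k, d, h.
Strictly between p and m are those in both lists: d — 1 element.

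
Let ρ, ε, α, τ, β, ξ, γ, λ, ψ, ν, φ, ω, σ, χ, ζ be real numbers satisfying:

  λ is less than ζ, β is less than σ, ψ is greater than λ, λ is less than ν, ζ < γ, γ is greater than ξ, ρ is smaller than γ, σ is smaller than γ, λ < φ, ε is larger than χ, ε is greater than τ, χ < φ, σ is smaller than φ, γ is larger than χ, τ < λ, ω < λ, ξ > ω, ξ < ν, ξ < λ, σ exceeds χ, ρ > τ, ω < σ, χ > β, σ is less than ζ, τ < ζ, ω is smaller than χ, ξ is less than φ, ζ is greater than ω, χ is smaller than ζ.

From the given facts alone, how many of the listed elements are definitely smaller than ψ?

From ψ the given relations immediately reach λ.
From those, ω, τ, ξ — 4 in total.
No other element is forced below ψ by the given relations, so the count is 4.

4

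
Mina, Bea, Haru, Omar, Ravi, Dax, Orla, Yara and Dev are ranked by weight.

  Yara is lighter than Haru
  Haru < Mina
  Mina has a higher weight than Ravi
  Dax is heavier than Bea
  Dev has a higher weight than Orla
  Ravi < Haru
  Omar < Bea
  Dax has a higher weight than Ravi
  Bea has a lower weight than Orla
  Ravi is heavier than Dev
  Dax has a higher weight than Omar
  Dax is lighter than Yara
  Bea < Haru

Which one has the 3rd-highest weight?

Chaining the given pairs: Omar < Bea < Orla < Dev < Ravi < Dax < Yara < Haru < Mina.
Counting 3 from the largest end gives Yara.

Yara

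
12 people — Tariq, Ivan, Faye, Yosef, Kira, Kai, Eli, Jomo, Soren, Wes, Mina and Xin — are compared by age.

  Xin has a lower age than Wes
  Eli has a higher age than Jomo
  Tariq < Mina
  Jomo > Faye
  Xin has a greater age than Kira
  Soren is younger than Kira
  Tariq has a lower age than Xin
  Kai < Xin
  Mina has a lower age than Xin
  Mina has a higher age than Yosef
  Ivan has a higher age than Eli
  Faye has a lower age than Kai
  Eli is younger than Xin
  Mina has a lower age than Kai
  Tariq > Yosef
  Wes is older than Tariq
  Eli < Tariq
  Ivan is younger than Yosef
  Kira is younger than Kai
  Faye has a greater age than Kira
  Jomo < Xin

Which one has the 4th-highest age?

Mina

Chaining the given pairs: Soren < Kira < Faye < Jomo < Eli < Ivan < Yosef < Tariq < Mina < Kai < Xin < Wes.
Counting 4 from the largest end gives Mina.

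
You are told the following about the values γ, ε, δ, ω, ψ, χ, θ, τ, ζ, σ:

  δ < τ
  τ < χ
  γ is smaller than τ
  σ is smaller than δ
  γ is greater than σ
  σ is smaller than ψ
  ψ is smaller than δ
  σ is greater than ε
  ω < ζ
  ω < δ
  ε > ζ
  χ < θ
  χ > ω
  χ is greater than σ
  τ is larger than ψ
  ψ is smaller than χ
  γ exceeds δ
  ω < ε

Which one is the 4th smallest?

σ

Piecing the relations together gives one ordering: ω < ζ < ε < σ < ψ < δ < γ < τ < χ < θ.
The 4th smallest is σ.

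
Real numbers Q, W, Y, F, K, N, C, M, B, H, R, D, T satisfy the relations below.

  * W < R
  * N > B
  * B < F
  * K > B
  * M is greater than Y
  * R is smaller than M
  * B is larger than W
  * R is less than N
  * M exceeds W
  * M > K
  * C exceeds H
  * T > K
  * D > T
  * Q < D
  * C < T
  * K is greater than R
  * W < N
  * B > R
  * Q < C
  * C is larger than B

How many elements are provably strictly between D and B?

3

Chaining upward from B reaches: F, N, K, C, M, T.
Chaining downward from D reaches: W, H, R, Q, K, C, T.
Strictly between B and D are those in both lists: K, C, T — 3 elements.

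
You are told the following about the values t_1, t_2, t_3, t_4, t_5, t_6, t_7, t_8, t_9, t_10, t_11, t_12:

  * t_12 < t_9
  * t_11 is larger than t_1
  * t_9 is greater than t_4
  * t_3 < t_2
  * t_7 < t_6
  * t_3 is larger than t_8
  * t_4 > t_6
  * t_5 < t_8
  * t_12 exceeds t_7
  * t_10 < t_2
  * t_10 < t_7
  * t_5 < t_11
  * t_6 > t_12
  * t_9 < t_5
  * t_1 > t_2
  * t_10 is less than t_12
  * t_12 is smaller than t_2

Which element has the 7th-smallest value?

t_5

Piecing the relations together gives one ordering: t_10 < t_7 < t_12 < t_6 < t_4 < t_9 < t_5 < t_8 < t_3 < t_2 < t_1 < t_11.
Counting 7 from the smallest end gives t_5.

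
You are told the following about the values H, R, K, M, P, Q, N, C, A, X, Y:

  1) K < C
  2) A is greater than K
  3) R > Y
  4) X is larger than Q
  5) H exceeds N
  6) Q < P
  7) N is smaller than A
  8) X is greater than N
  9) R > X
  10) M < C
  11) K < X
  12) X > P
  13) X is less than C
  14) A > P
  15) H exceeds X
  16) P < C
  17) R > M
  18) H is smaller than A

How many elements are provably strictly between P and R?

1

Chaining upward from P reaches: X, H, A, C.
Chaining downward from R reaches: N, M, Q, K, X, Y.
Strictly between P and R are those in both lists: X — 1 element.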